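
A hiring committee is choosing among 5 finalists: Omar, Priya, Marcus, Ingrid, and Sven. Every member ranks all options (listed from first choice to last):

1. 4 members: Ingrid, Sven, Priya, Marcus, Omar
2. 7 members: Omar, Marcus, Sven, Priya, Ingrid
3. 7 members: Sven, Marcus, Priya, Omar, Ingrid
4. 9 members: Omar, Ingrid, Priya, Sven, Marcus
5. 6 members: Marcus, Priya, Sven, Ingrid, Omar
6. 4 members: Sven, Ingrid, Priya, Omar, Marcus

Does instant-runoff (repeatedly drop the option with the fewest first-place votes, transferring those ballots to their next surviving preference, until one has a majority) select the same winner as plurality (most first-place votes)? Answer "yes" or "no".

no

Instant-runoff — R1 Omar 16, Priya 0, Marcus 6, Ingrid 4, Sven 11 (Priya out); R2 Omar 16, Marcus 6, Ingrid 4, Sven 11 (Ingrid out); R3 Omar 16, Marcus 6, Sven 15 (Marcus out); R4 Omar 16, Sven 21 (Sven winner). Winner: Sven.
Plurality — first-place votes: Omar 16, Priya 0, Marcus 6, Ingrid 4, Sven 11. Winner: Omar.
The two methods disagree.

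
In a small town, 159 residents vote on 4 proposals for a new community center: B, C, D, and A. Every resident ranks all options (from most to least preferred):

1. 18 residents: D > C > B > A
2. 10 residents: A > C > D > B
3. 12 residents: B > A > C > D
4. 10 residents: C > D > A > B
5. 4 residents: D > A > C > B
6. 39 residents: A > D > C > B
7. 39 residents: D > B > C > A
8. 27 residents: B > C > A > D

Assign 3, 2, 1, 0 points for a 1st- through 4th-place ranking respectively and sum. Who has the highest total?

D

B: 18·1 + 10·0 + 12·3 + 10·0 + 4·0 + 39·0 + 39·2 + 27·3 = 213
C: 18·2 + 10·2 + 12·1 + 10·3 + 4·1 + 39·1 + 39·1 + 27·2 = 234
D: 18·3 + 10·1 + 12·0 + 10·2 + 4·3 + 39·2 + 39·3 + 27·0 = 291
A: 18·0 + 10·3 + 12·2 + 10·1 + 4·2 + 39·3 + 39·0 + 27·1 = 216
D has the highest Borda score (291).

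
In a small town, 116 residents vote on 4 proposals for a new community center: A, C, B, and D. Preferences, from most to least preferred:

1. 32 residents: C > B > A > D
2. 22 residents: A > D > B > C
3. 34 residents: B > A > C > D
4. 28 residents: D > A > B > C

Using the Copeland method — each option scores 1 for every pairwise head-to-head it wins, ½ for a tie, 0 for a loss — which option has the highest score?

A: beats C and D; loses to B → score 2.
C: beats D; loses to A and B → score 1.
B: beats A, C, and D → score 3.
D: loses to A, C, and B → score 0.
B has the best pairwise record.

B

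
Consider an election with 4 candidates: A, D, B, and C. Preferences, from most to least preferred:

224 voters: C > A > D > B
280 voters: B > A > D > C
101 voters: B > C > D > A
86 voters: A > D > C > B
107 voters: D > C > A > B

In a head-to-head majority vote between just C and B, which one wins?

C

Voters preferring C to B: 417; preferring B to C: 381.
C wins the head-to-head.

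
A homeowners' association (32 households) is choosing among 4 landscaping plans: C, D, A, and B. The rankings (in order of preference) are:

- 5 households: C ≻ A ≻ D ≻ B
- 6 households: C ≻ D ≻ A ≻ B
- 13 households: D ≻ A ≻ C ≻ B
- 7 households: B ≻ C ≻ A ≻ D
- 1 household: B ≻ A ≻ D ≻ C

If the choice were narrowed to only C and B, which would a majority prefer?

Voters preferring C to B: 24; preferring B to C: 8.
C wins the head-to-head.

C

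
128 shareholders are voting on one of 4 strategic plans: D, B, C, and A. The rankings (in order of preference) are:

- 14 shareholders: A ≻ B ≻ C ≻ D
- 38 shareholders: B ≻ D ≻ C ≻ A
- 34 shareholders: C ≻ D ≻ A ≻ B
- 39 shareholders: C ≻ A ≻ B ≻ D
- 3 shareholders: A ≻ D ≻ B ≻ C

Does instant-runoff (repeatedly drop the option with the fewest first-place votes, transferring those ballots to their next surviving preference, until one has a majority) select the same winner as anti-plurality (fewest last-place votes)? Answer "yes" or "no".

Instant-runoff — R1 D 0, B 38, C 73, A 17 (C winner). Winner: C.
Anti-plurality — last-place votes: D 53, B 34, C 3, A 38. Winner: C.
The two methods agree.

yes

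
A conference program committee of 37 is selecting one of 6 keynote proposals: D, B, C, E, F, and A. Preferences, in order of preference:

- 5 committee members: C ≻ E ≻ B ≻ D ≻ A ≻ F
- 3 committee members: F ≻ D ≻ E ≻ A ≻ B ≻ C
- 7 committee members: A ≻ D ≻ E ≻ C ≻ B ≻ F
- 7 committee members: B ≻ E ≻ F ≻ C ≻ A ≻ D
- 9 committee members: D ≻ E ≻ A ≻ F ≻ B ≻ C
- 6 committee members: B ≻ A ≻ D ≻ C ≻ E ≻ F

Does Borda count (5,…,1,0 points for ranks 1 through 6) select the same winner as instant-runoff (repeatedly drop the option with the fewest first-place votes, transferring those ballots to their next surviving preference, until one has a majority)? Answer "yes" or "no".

Borda — scores: D 113, B 99, C 65, E 120, F 54, A 104. Winner: E.
Instant-runoff — R1 D 9, B 13, C 5, E 0, F 3, A 7 (E out); R2 D 9, B 13, C 5, F 3, A 7 (F out); R3 D 12, B 13, C 5, A 7 (C out); R4 D 12, B 18, A 7 (A out); R5 D 19, B 18 (D winner). Winner: D.
The two methods disagree.

no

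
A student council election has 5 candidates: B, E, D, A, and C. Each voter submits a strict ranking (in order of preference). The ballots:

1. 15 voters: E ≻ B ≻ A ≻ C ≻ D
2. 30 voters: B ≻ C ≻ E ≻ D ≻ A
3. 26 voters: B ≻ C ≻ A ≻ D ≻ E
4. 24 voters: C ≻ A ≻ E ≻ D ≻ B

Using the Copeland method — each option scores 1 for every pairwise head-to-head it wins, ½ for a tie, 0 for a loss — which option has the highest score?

B: beats E, D, A, and C → score 4.
E: beats D; loses to B, A, and C → score 1.
D: loses to B, E, A, and C → score 0.
A: beats E and D; loses to B and C → score 2.
C: beats E, D, and A; loses to B → score 3.
B has the best pairwise record.

B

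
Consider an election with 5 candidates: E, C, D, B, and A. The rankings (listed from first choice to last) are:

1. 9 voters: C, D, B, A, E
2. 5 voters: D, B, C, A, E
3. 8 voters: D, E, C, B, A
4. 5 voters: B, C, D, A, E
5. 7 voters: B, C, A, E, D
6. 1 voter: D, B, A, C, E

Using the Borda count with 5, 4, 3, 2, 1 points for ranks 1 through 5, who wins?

E: 9·1 + 5·1 + 8·4 + 5·1 + 7·2 + 1·1 = 66
C: 9·5 + 5·3 + 8·3 + 5·4 + 7·4 + 1·2 = 134
D: 9·4 + 5·5 + 8·5 + 5·3 + 7·1 + 1·5 = 128
B: 9·3 + 5·4 + 8·2 + 5·5 + 7·5 + 1·4 = 127
A: 9·2 + 5·2 + 8·1 + 5·2 + 7·3 + 1·3 = 70
C has the highest Borda score (134).

C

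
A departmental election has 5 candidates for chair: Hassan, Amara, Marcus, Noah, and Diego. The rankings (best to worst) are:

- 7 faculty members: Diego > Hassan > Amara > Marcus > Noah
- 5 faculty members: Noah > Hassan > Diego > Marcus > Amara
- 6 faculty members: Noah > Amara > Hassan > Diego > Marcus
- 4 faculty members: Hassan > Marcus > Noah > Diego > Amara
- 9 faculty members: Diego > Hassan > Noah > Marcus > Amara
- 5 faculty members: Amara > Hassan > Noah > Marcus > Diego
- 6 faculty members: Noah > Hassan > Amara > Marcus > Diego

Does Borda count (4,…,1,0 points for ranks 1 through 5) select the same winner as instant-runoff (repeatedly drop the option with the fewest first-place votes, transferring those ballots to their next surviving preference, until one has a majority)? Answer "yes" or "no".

no

Borda — scores: Hassan 124, Amara 64, Marcus 44, Noah 104, Diego 84. Winner: Hassan.
Instant-runoff — R1 Hassan 4, Amara 5, Marcus 0, Noah 17, Diego 16 (Marcus out); R2 Hassan 4, Amara 5, Noah 17, Diego 16 (Hassan out); R3 Amara 5, Noah 21, Diego 16 (Amara out); R4 Noah 26, Diego 16 (Noah winner). Winner: Noah.
The two methods disagree.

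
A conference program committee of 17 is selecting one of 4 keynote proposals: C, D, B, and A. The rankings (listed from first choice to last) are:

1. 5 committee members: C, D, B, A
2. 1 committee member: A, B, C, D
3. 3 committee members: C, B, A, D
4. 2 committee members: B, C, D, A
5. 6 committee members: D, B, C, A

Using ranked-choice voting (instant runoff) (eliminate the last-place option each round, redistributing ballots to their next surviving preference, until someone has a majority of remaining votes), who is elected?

Round 1: C 8, D 6, B 2, A 1. Eliminate A.
Round 2: C 8, D 6, B 3. Eliminate B.
Round 3: C 11, D 6. C has a majority.

C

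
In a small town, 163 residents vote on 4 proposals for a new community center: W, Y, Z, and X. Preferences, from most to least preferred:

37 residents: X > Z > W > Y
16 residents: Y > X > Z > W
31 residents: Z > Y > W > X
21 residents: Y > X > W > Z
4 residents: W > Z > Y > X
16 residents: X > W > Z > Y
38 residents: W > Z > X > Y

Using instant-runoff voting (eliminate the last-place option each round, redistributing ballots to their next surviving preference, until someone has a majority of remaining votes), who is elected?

Round 1: W 42, Y 37, Z 31, X 53. Eliminate Z.
Round 2: W 42, Y 68, X 53. Eliminate W.
Round 3: Y 72, X 91. X has a majority.

X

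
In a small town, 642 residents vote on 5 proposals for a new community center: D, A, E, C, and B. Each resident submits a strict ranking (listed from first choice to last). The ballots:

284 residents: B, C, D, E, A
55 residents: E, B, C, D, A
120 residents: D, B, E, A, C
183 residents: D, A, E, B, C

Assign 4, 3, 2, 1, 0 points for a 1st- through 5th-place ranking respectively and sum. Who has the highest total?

D: 284·2 + 55·1 + 120·4 + 183·4 = 1835
A: 284·0 + 55·0 + 120·1 + 183·3 = 669
E: 284·1 + 55·4 + 120·2 + 183·2 = 1110
C: 284·3 + 55·2 + 120·0 + 183·0 = 962
B: 284·4 + 55·3 + 120·3 + 183·1 = 1844
B has the highest Borda score (1844).

B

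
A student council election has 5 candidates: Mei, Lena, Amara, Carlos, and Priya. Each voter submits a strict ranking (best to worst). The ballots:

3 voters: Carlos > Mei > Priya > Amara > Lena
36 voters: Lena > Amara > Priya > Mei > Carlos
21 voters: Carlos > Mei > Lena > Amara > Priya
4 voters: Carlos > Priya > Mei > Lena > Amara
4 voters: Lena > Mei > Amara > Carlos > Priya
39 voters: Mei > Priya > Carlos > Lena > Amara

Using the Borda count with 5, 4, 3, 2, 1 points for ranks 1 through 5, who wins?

Mei: 3·4 + 36·2 + 21·4 + 4·3 + 4·4 + 39·5 = 391
Lena: 3·1 + 36·5 + 21·3 + 4·2 + 4·5 + 39·2 = 352
Amara: 3·2 + 36·4 + 21·2 + 4·1 + 4·3 + 39·1 = 247
Carlos: 3·5 + 36·1 + 21·5 + 4·5 + 4·2 + 39·3 = 301
Priya: 3·3 + 36·3 + 21·1 + 4·4 + 4·1 + 39·4 = 314
Mei has the highest Borda score (391).

Mei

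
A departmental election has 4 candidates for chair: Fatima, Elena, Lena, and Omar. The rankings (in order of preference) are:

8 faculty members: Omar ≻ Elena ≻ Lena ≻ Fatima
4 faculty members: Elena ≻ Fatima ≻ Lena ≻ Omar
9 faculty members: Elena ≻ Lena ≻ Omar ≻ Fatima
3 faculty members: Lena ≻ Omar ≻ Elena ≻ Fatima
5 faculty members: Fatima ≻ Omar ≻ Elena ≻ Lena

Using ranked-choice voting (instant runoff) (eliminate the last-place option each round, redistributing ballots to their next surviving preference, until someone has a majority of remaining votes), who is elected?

Round 1: Fatima 5, Elena 13, Lena 3, Omar 8. Eliminate Lena.
Round 2: Fatima 5, Elena 13, Omar 11. Eliminate Fatima.
Round 3: Elena 13, Omar 16. Omar has a majority.

Omar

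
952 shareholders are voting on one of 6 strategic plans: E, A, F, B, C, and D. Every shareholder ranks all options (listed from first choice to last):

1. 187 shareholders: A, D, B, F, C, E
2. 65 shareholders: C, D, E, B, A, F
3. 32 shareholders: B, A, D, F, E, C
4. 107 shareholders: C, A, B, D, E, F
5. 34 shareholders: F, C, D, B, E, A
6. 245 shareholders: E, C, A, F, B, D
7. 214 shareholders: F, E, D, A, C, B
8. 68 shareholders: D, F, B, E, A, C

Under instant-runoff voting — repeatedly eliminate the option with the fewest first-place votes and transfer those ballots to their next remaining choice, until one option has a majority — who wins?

Round 1: E 245, A 187, F 248, B 32, C 172, D 68. Eliminate B.
Round 2: E 245, A 219, F 248, C 172, D 68. Eliminate D.
Round 3: E 245, A 219, F 316, C 172. Eliminate C.
Round 4: E 310, A 326, F 316. Eliminate E.
Round 5: A 636, F 316. A has a majority.

A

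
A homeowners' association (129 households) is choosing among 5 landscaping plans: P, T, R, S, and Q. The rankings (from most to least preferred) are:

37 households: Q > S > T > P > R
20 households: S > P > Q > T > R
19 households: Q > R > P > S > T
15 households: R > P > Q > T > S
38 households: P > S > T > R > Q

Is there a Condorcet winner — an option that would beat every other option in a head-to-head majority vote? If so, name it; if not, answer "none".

P vs T: 92–37 for P.
P vs R: 95–34 for P.
P vs S: 72–57 for P.
P vs Q: 73–56 for P.
P beats every other option head-to-head.

P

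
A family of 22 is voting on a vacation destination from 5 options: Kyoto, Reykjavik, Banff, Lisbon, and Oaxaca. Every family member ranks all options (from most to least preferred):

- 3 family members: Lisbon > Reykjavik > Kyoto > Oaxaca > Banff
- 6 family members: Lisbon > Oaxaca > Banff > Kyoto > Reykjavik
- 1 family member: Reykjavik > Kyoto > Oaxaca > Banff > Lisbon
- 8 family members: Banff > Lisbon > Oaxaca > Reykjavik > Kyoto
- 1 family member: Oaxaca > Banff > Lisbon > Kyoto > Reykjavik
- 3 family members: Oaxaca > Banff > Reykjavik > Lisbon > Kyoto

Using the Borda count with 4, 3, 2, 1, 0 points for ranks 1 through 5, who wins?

Lisbon

Kyoto: 3·2 + 6·1 + 1·3 + 8·0 + 1·1 + 3·0 = 16
Reykjavik: 3·3 + 6·0 + 1·4 + 8·1 + 1·0 + 3·2 = 27
Banff: 3·0 + 6·2 + 1·1 + 8·4 + 1·3 + 3·3 = 57
Lisbon: 3·4 + 6·4 + 1·0 + 8·3 + 1·2 + 3·1 = 65
Oaxaca: 3·1 + 6·3 + 1·2 + 8·2 + 1·4 + 3·4 = 55
Lisbon has the highest Borda score (65).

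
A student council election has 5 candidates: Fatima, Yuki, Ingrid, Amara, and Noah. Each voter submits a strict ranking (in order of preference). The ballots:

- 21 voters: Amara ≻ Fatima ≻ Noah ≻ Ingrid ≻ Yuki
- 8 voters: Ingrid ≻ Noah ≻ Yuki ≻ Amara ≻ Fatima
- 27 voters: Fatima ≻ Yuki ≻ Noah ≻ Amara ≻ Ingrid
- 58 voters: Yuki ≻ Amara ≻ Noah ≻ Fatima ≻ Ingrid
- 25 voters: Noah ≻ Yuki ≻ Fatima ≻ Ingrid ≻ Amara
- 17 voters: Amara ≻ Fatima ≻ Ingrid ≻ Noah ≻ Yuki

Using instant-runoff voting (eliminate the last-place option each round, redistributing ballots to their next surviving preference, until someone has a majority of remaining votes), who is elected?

Round 1: Fatima 27, Yuki 58, Ingrid 8, Amara 38, Noah 25. Eliminate Ingrid.
Round 2: Fatima 27, Yuki 58, Amara 38, Noah 33. Eliminate Fatima.
Round 3: Yuki 85, Amara 38, Noah 33. Yuki has a majority.

Yuki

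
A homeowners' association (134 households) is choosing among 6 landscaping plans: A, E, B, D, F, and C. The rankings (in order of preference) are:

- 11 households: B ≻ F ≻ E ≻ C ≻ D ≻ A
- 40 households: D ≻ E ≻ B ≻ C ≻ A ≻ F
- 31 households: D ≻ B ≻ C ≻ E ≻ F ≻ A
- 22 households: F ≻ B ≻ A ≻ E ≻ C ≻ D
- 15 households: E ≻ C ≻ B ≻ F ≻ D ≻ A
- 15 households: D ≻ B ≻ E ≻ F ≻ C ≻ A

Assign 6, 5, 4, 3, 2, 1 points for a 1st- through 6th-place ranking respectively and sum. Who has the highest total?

A: 11·1 + 40·2 + 31·1 + 22·4 + 15·1 + 15·1 = 240
E: 11·4 + 40·5 + 31·3 + 22·3 + 15·6 + 15·4 = 553
B: 11·6 + 40·4 + 31·5 + 22·5 + 15·4 + 15·5 = 626
D: 11·2 + 40·6 + 31·6 + 22·1 + 15·2 + 15·6 = 590
F: 11·5 + 40·1 + 31·2 + 22·6 + 15·3 + 15·3 = 379
C: 11·3 + 40·3 + 31·4 + 22·2 + 15·5 + 15·2 = 426
B has the highest Borda score (626).

B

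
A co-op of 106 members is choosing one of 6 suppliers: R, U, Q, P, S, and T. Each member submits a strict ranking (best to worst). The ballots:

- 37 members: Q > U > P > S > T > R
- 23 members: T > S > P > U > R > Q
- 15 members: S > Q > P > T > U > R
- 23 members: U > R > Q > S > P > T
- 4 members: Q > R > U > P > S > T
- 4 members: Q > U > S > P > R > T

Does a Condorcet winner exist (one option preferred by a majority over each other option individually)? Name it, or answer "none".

Q

Q vs R: 60–46 for Q.
Q vs U: 60–46 for Q.
Q vs P: 83–23 for Q.
Q vs S: 68–38 for Q.
Q vs T: 83–23 for Q.
Q beats every other option head-to-head.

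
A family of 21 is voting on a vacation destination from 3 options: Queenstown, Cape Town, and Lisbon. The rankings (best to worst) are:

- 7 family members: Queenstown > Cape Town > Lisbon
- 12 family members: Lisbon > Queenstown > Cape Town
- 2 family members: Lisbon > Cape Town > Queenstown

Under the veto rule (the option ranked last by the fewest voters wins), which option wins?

Queenstown

Last-place votes: Queenstown 2, Cape Town 12, Lisbon 7.
Queenstown is ranked last by the fewest voters, so Queenstown wins.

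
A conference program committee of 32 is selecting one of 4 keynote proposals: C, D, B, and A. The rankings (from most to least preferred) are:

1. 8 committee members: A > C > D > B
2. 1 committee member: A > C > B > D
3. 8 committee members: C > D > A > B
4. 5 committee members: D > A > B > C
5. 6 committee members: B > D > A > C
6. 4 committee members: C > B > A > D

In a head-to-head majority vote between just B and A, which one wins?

Voters preferring B to A: 10; preferring A to B: 22.
A wins the head-to-head.

A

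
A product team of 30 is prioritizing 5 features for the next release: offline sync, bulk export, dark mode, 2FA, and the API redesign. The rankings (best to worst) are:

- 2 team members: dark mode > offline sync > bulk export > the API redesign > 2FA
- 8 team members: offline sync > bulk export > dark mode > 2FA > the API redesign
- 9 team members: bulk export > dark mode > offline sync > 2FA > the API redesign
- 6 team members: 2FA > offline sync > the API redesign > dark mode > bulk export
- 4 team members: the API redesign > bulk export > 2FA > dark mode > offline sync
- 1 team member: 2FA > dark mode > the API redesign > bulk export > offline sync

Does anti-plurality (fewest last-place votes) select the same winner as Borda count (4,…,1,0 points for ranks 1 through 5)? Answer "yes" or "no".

no

Anti-plurality — last-place votes: offline sync 5, bulk export 6, dark mode 0, 2FA 2, the API redesign 17. Winner: dark mode.
Borda — scores: offline sync 74, bulk export 77, dark mode 64, 2FA 53, the API redesign 32. Winner: bulk export.
The two methods disagree.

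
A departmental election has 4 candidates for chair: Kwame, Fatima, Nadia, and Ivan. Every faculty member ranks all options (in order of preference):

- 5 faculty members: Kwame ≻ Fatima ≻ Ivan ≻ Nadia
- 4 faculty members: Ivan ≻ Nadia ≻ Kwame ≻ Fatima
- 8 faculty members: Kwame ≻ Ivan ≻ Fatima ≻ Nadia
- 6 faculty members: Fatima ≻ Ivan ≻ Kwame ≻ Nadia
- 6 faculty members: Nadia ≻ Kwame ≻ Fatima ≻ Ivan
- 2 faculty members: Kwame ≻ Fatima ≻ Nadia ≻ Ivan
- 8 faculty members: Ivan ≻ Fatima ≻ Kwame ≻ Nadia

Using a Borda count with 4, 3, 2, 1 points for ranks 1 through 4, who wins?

Kwame

Kwame: 5·4 + 4·2 + 8·4 + 6·2 + 6·3 + 2·4 + 8·2 = 114
Fatima: 5·3 + 4·1 + 8·2 + 6·4 + 6·2 + 2·3 + 8·3 = 101
Nadia: 5·1 + 4·3 + 8·1 + 6·1 + 6·4 + 2·2 + 8·1 = 67
Ivan: 5·2 + 4·4 + 8·3 + 6·3 + 6·1 + 2·1 + 8·4 = 108
Kwame has the highest Borda score (114).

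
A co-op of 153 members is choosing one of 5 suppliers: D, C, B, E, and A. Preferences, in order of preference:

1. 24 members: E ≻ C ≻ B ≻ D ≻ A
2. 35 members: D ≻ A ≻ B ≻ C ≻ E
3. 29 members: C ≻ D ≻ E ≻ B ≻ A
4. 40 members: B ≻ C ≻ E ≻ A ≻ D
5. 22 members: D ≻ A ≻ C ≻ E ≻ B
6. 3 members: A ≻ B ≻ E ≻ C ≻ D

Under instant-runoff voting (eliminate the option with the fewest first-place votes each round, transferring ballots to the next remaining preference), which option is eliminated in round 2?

E

Round 1: D 57, C 29, B 40, E 24, A 3. Eliminate A.
Round 2: D 57, C 29, B 43, E 24. Eliminate E.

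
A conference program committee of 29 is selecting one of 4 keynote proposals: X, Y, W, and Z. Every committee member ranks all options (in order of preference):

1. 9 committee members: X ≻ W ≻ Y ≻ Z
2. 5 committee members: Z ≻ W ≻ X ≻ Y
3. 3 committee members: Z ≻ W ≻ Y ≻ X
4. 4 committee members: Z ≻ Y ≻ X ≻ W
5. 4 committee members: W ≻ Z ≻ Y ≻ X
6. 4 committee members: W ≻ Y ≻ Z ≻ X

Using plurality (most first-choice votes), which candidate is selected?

Z

First-place votes: X 9, Y 0, W 8, Z 12.
Z has the most first-place votes.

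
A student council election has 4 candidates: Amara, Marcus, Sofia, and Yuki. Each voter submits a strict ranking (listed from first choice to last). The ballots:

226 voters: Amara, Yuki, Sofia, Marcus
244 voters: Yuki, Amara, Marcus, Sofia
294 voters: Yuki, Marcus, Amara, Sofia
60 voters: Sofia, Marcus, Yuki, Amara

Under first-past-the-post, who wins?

Yuki

First-place votes: Amara 226, Marcus 0, Sofia 60, Yuki 538.
Yuki has the most first-place votes.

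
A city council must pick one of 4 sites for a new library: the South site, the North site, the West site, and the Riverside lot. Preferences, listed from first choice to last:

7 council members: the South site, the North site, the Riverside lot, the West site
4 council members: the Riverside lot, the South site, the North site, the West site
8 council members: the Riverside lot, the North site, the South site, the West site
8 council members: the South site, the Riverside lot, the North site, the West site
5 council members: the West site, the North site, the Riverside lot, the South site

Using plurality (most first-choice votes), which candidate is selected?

the South site

First-place votes: the South site 15, the North site 0, the West site 5, the Riverside lot 12.
the South site has the most first-place votes.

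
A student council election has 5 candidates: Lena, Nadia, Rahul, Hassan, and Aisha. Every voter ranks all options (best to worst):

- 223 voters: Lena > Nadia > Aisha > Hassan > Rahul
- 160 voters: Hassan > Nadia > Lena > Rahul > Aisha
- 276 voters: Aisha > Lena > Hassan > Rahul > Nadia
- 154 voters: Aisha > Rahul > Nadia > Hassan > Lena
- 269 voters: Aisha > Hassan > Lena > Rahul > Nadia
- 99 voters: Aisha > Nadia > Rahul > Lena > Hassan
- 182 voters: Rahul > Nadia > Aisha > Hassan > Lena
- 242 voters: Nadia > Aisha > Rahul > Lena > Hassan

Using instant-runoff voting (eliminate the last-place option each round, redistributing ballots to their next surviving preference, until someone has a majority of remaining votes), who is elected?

Round 1: Lena 223, Nadia 242, Rahul 182, Hassan 160, Aisha 798. Eliminate Hassan.
Round 2: Lena 223, Nadia 402, Rahul 182, Aisha 798. Eliminate Rahul.
Round 3: Lena 223, Nadia 584, Aisha 798. Eliminate Lena.
Round 4: Nadia 807, Aisha 798. Nadia has a majority.

Nadia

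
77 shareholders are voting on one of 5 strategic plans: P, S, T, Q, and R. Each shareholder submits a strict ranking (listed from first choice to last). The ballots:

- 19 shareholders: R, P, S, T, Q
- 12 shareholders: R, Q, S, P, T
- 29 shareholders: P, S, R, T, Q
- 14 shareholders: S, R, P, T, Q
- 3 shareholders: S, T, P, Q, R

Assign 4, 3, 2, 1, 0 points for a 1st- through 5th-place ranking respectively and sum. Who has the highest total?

P: 19·3 + 12·1 + 29·4 + 14·2 + 3·2 = 219
S: 19·2 + 12·2 + 29·3 + 14·4 + 3·4 = 217
T: 19·1 + 12·0 + 29·1 + 14·1 + 3·3 = 71
Q: 19·0 + 12·3 + 29·0 + 14·0 + 3·1 = 39
R: 19·4 + 12·4 + 29·2 + 14·3 + 3·0 = 224
R has the highest Borda score (224).

R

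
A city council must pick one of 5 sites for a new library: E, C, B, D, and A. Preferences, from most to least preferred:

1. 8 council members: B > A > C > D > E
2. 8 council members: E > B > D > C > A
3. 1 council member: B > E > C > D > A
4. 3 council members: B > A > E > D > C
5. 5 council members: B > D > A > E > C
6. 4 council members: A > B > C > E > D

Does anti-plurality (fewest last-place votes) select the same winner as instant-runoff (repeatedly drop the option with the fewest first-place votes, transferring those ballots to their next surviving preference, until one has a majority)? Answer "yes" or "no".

Anti-plurality — last-place votes: E 8, C 8, B 0, D 4, A 9. Winner: B.
Instant-runoff — R1 E 8, C 0, B 17, D 0, A 4 (B winner). Winner: B.
The two methods agree.

yes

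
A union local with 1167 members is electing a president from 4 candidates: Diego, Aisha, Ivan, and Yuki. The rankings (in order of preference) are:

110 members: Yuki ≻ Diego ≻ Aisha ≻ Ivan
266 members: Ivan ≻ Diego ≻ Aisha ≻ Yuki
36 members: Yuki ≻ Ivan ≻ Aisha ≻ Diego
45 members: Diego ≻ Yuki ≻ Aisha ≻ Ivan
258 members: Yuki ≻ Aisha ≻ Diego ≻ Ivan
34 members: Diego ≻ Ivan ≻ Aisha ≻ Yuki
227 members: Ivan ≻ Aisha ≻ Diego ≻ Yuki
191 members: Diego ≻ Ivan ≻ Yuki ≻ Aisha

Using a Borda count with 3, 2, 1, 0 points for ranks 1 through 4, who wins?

Diego: 110·2 + 266·2 + 36·0 + 45·3 + 258·1 + 34·3 + 227·1 + 191·3 = 2047
Aisha: 110·1 + 266·1 + 36·1 + 45·1 + 258·2 + 34·1 + 227·2 + 191·0 = 1461
Ivan: 110·0 + 266·3 + 36·2 + 45·0 + 258·0 + 34·2 + 227·3 + 191·2 = 2001
Yuki: 110·3 + 266·0 + 36·3 + 45·2 + 258·3 + 34·0 + 227·0 + 191·1 = 1493
Diego has the highest Borda score (2047).

Diego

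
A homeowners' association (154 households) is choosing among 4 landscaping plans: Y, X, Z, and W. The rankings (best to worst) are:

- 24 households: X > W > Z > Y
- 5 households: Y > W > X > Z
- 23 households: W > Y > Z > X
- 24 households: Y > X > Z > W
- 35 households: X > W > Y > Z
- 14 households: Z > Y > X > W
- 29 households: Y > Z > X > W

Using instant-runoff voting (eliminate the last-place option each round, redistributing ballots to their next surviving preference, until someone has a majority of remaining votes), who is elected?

Y

Round 1: Y 58, X 59, Z 14, W 23. Eliminate Z.
Round 2: Y 72, X 59, W 23. Eliminate W.
Round 3: Y 95, X 59. Y has a majority.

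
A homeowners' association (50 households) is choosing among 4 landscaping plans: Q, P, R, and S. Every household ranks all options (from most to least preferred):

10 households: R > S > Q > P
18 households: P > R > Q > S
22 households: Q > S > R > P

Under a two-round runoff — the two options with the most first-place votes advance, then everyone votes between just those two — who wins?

Q

Round 1 first-place votes: Q 22, P 18, R 10, S 0.
Q and P advance.
Runoff: Q is preferred to P by 32 voters; P by 18.
Q wins the runoff.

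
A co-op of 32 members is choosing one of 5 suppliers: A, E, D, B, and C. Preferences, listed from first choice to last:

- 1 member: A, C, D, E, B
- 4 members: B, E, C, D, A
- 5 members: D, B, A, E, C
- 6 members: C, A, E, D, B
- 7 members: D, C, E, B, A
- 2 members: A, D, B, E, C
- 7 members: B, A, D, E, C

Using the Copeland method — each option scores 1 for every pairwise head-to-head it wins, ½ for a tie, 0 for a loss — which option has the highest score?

D

A: beats E; ties D; loses to B and C → score 1.5.
E: beats C; loses to A, D, and B → score 1.
D: beats E, B, and C; ties A → score 3.5.
B: beats A, E, and C; loses to D → score 3.
C: beats A; loses to E, D, and B → score 1.
D has the best pairwise record.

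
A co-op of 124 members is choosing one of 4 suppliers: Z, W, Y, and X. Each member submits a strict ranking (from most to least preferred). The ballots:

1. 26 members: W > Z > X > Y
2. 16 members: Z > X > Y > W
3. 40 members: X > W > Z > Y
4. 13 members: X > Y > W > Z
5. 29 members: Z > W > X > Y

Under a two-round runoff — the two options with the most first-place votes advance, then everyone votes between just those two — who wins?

Z

Round 1 first-place votes: Z 45, W 26, Y 0, X 53.
X and Z advance.
Runoff: X is preferred to Z by 53 voters; Z by 71.
Z wins the runoff.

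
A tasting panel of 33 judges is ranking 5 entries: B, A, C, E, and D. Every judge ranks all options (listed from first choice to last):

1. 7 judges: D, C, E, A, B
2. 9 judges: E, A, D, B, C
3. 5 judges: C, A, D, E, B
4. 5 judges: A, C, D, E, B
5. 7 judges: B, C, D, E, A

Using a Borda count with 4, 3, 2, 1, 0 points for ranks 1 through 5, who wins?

B: 7·0 + 9·1 + 5·0 + 5·0 + 7·4 = 37
A: 7·1 + 9·3 + 5·3 + 5·4 + 7·0 = 69
C: 7·3 + 9·0 + 5·4 + 5·3 + 7·3 = 77
E: 7·2 + 9·4 + 5·1 + 5·1 + 7·1 = 67
D: 7·4 + 9·2 + 5·2 + 5·2 + 7·2 = 80
D has the highest Borda score (80).

D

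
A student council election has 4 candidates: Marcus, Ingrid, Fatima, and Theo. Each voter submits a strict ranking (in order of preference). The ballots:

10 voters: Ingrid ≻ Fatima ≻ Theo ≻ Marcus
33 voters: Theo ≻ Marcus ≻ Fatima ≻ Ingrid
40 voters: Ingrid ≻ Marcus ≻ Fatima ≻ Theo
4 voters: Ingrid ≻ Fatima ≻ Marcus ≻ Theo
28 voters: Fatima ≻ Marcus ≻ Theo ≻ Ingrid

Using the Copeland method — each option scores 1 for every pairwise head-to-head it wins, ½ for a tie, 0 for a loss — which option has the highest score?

Marcus: beats Ingrid, Fatima, and Theo → score 3.
Ingrid: loses to Marcus, Fatima, and Theo → score 0.
Fatima: beats Ingrid and Theo; loses to Marcus → score 2.
Theo: beats Ingrid; loses to Marcus and Fatima → score 1.
Marcus has the best pairwise record.

Marcus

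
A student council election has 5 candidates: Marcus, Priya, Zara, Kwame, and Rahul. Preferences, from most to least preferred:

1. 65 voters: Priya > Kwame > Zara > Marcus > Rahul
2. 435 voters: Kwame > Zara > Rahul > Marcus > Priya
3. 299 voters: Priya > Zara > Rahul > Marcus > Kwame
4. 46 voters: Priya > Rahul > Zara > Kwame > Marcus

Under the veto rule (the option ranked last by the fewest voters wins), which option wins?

Zara

Last-place votes: Marcus 46, Priya 435, Zara 0, Kwame 299, Rahul 65.
Zara is ranked last by the fewest voters, so Zara wins.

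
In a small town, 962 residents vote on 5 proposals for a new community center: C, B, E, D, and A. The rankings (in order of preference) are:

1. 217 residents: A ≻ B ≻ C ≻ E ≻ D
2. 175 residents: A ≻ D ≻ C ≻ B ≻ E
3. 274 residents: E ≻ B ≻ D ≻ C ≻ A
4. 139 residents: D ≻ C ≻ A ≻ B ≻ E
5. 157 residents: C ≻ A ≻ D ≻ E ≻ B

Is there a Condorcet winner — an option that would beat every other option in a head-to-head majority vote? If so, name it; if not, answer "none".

none

Checking pairwise contests:
B beats C 491–471.
A beats B 688–274.
C beats E 688–274.
B beats D 491–471.
C beats A 570–392.
Every option loses at least one head-to-head, so there is no Condorcet winner.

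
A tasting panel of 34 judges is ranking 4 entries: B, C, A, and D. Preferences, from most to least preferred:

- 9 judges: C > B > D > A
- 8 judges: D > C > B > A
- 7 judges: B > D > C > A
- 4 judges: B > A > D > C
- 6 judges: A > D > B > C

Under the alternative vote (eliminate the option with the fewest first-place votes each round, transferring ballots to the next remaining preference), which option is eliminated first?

A

Round 1: B 11, C 9, A 6, D 8. Eliminate A.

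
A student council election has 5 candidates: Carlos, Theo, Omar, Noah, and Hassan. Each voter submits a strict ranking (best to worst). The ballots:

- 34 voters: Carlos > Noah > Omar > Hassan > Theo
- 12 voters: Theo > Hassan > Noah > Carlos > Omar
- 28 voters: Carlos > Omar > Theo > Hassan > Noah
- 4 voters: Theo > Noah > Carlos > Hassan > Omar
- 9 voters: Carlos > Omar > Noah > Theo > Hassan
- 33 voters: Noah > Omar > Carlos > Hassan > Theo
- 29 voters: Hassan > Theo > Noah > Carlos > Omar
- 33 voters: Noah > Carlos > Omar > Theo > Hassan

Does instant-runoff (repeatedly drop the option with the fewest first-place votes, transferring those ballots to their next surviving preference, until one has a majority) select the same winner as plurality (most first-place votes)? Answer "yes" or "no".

Instant-runoff — R1 Carlos 71, Theo 16, Omar 0, Noah 66, Hassan 29 (Omar out); R2 Carlos 71, Theo 16, Noah 66, Hassan 29 (Theo out); R3 Carlos 71, Noah 70, Hassan 41 (Hassan out); R4 Carlos 71, Noah 111 (Noah winner). Winner: Noah.
Plurality — first-place votes: Carlos 71, Theo 16, Omar 0, Noah 66, Hassan 29. Winner: Carlos.
The two methods disagree.

no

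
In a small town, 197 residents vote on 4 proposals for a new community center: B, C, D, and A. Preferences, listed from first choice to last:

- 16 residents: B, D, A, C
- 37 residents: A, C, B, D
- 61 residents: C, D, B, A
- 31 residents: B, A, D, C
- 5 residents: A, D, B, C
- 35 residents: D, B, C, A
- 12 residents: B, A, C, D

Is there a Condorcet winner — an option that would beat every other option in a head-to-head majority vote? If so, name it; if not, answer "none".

Checking pairwise contests:
D beats B 101–96.
B beats C 99–98.
C beats D 110–87.
B beats A 155–42.
Every option loses at least one head-to-head, so there is no Condorcet winner.

none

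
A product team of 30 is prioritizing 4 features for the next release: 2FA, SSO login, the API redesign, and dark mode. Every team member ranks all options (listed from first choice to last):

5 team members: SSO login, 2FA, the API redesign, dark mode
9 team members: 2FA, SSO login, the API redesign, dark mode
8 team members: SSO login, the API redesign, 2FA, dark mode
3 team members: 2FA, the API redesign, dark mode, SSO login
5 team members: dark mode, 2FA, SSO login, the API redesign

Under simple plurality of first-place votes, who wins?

First-place votes: 2FA 12, SSO login 13, the API redesign 0, dark mode 5.
SSO login has the most first-place votes.

SSO login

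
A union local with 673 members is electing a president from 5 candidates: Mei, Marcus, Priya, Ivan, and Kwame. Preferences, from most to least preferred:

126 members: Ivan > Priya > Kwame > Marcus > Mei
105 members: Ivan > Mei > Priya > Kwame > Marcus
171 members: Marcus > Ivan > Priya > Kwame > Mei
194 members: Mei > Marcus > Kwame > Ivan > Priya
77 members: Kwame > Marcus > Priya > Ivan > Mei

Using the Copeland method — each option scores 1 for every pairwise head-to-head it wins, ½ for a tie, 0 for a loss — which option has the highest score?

Marcus

Mei: loses to Marcus, Priya, Ivan, and Kwame → score 0.
Marcus: beats Mei, Priya, Ivan, and Kwame → score 4.
Priya: beats Mei and Kwame; loses to Marcus and Ivan → score 2.
Ivan: beats Mei, Priya, and Kwame; loses to Marcus → score 3.
Kwame: beats Mei; loses to Marcus, Priya, and Ivan → score 1.
Marcus has the best pairwise record.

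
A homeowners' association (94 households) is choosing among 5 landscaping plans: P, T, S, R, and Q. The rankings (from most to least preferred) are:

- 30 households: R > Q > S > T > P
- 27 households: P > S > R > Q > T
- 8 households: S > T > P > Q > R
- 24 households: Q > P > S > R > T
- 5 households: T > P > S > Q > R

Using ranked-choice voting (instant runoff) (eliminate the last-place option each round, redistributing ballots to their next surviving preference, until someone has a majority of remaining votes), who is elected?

P

Round 1: P 27, T 5, S 8, R 30, Q 24. Eliminate T.
Round 2: P 32, S 8, R 30, Q 24. Eliminate S.
Round 3: P 40, R 30, Q 24. Eliminate Q.
Round 4: P 64, R 30. P has a majority.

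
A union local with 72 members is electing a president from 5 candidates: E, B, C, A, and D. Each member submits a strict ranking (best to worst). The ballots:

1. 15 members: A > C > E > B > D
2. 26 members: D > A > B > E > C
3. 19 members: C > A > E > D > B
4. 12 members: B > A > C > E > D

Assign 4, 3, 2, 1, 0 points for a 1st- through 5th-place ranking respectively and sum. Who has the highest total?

A

E: 15·2 + 26·1 + 19·2 + 12·1 = 106
B: 15·1 + 26·2 + 19·0 + 12·4 = 115
C: 15·3 + 26·0 + 19·4 + 12·2 = 145
A: 15·4 + 26·3 + 19·3 + 12·3 = 231
D: 15·0 + 26·4 + 19·1 + 12·0 = 123
A has the highest Borda score (231).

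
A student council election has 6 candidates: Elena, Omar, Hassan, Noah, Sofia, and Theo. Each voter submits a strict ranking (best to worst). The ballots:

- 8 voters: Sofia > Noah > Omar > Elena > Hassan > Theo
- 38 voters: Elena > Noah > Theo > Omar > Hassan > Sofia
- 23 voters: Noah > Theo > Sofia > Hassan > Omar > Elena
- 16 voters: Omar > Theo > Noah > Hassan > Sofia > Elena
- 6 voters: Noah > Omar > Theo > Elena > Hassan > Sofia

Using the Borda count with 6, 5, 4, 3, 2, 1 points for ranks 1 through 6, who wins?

Noah

Elena: 8·3 + 38·6 + 23·1 + 16·1 + 6·3 = 309
Omar: 8·4 + 38·3 + 23·2 + 16·6 + 6·5 = 318
Hassan: 8·2 + 38·2 + 23·3 + 16·3 + 6·2 = 221
Noah: 8·5 + 38·5 + 23·6 + 16·4 + 6·6 = 468
Sofia: 8·6 + 38·1 + 23·4 + 16·2 + 6·1 = 216
Theo: 8·1 + 38·4 + 23·5 + 16·5 + 6·4 = 379
Noah has the highest Borda score (468).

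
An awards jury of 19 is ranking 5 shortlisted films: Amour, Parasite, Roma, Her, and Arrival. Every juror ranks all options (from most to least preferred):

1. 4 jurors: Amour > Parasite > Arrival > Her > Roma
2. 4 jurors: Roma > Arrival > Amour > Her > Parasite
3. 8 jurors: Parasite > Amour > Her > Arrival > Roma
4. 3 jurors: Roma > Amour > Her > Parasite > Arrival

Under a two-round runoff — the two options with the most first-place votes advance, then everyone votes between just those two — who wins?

Parasite

Round 1 first-place votes: Amour 4, Parasite 8, Roma 7, Her 0, Arrival 0.
Parasite and Roma advance.
Runoff: Parasite is preferred to Roma by 12 voters; Roma by 7.
Parasite wins the runoff.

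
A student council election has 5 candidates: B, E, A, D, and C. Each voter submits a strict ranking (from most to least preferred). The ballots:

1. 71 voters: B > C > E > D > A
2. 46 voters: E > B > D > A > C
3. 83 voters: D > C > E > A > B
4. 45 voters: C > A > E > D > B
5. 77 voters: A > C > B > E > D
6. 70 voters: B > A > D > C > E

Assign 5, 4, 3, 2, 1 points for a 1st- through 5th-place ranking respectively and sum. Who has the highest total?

B: 71·5 + 46·4 + 83·1 + 45·1 + 77·3 + 70·5 = 1248
E: 71·3 + 46·5 + 83·3 + 45·3 + 77·2 + 70·1 = 1051
A: 71·1 + 46·2 + 83·2 + 45·4 + 77·5 + 70·4 = 1174
D: 71·2 + 46·3 + 83·5 + 45·2 + 77·1 + 70·3 = 1072
C: 71·4 + 46·1 + 83·4 + 45·5 + 77·4 + 70·2 = 1335
C has the highest Borda score (1335).

C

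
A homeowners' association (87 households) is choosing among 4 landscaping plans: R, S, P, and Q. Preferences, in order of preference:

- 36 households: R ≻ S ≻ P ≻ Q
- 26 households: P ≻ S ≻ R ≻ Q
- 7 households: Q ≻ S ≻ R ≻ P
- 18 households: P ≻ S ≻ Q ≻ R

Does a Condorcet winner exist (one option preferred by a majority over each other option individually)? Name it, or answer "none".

P

P vs R: 44–43 for P.
P vs S: 44–43 for P.
P vs Q: 80–7 for P.
P beats every other option head-to-head.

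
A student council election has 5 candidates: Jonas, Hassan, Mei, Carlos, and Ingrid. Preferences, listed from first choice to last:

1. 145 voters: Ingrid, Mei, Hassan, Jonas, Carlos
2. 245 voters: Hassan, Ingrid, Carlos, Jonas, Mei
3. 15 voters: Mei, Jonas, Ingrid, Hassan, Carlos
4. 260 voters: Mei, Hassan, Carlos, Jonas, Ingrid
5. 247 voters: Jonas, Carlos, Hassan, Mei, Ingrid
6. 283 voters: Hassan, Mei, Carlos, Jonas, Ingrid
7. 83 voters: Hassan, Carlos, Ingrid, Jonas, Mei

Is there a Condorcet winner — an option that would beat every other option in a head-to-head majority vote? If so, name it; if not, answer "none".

Hassan

Hassan vs Jonas: 1016–262 for Hassan.
Hassan vs Mei: 858–420 for Hassan.
Hassan vs Carlos: 1031–247 for Hassan.
Hassan vs Ingrid: 1118–160 for Hassan.
Hassan beats every other option head-to-head.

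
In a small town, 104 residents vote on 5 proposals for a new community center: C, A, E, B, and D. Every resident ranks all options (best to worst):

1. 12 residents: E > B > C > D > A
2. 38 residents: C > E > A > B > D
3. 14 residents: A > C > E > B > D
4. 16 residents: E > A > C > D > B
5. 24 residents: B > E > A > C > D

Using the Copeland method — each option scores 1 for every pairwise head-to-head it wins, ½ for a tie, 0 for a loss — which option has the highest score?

E

C: beats B and D; ties E; loses to A → score 2.5.
A: beats C, B, and D; loses to E → score 3.
E: beats A, B, and D; ties C → score 3.5.
B: beats D; loses to C, A, and E → score 1.
D: loses to C, A, E, and B → score 0.
E has the best pairwise record.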